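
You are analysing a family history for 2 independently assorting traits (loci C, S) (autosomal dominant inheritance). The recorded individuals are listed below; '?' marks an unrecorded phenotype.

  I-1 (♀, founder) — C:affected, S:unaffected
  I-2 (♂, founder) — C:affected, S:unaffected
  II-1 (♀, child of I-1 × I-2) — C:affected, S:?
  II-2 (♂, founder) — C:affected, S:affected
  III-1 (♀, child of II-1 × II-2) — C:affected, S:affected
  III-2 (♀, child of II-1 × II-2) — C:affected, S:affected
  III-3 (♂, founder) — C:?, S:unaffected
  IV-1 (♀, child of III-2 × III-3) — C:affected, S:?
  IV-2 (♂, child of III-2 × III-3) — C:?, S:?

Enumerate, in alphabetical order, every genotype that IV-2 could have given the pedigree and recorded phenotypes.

C/I-1 aff ·: Cc|CC
C/I-2 aff ·: Cc|CC
C/II-1 aff I-1×I-2: Cc|CC
C/II-2 aff ·: Cc|CC
C/III-1 aff II-1×II-2: Cc|CC
C/III-2 aff II-1×II-2: Cc|CC
C/III-3 ? ·: cc|Cc|CC
C/IV-1 aff III-2×III-3: Cc|CC
C/IV-2 ? III-2×III-3: cc|Cc|CC
⇒ C over [I-1,I-2,II-1,II-2,III-1,III-2,III-3,IV-1,IV-2]: 384 consistent
S/I-1 un ·: ss
S/I-2 un ·: ss
S/II-1 ? I-1×I-2: ss
S/II-2 aff ·: Ss|SS
S/III-1 aff II-1×II-2: Ss
S/III-2 aff II-1×II-2: Ss
S/III-3 un ·: ss
S/IV-1 ? III-2×III-3: ss|Ss
S/IV-2 ? III-2×III-3: ss|Ss
⇒ S over [I-1,I-2,II-1,II-2,III-1,III-2,III-3,IV-1,IV-2]: 8 consistent

IV-2 ∈ {CC Ss, CC ss, Cc Ss, Cc ss, cc Ss, cc ss}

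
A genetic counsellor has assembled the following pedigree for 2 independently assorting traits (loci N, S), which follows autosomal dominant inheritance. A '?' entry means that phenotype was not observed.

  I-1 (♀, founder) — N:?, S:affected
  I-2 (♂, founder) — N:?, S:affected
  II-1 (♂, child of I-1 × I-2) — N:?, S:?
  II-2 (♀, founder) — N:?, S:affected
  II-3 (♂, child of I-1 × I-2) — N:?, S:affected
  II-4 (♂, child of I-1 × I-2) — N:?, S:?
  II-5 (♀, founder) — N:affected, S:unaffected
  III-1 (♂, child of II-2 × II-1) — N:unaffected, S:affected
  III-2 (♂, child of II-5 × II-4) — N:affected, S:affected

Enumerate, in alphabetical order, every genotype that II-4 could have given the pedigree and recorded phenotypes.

N/I-1 ? ·: nn|Nn|NN
N/I-2 ? ·: nn|Nn|NN
N/II-1 ? I-1×I-2: nn|Nn
N/II-2 ? ·: nn|Nn
N/II-3 ? I-1×I-2: nn|Nn|NN
N/II-4 ? I-1×I-2: nn|Nn|NN
N/II-5 aff ·: Nn|NN
N/III-1 un II-2×II-1: nn
N/III-2 aff II-5×II-4: Nn|NN
⇒ N over [I-1,I-2,II-1,II-2,II-3,II-4,II-5,III-1,III-2]: 280 consistent
S/I-1 aff ·: Ss|SS
S/I-2 aff ·: Ss|SS
S/II-1 ? I-1×I-2: ss|Ss|SS
S/II-2 aff ·: Ss|SS
S/II-3 aff I-1×I-2: Ss|SS
S/II-4 ? I-1×I-2: Ss|SS
S/II-5 un ·: ss
S/III-1 aff II-2×II-1: Ss|SS
S/III-2 aff II-5×II-4: Ss
⇒ S over [I-1,I-2,II-1,II-2,II-3,II-4,II-5,III-1,III-2]: 95 consistent

II-4 ∈ {NN SS, NN Ss, Nn SS, Nn Ss, nn SS, nn Ss}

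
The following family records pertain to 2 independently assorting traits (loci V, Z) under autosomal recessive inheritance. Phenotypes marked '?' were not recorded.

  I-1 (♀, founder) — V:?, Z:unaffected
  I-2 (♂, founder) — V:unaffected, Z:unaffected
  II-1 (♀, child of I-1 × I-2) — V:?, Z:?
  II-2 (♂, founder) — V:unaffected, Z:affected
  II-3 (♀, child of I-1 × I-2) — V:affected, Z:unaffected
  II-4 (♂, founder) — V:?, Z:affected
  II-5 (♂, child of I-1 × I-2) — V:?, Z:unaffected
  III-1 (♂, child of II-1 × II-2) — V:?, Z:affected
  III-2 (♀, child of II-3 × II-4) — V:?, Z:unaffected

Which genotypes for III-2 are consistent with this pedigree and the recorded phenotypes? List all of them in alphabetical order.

III-2 ∈ {Vv Zz, vv Zz}

V/I-1 ? ·: Vv|vv
V/I-2 un ·: Vv
V/II-1 ? I-1×I-2: VV|Vv|vv
V/II-2 un ·: VV|Vv
V/II-3 aff I-1×I-2: vv
V/II-4 ? ·: VV|Vv|vv
V/II-5 ? I-1×I-2: VV|Vv|vv
V/III-1 ? II-1×II-2: VV|Vv|vv
V/III-2 ? II-3×II-4: Vv|vv
⇒ V over [I-1,I-2,II-1,II-2,II-3,II-4,II-5,III-1,III-2]: 196 consistent
Z/I-1 un ·: ZZ|Zz
Z/I-2 un ·: ZZ|Zz
Z/II-1 ? I-1×I-2: Zz|zz
Z/II-2 aff ·: zz
Z/II-3 un I-1×I-2: ZZ|Zz
Z/II-4 aff ·: zz
Z/II-5 un I-1×I-2: ZZ|Zz
Z/III-1 aff II-1×II-2: zz
Z/III-2 un II-3×II-4: Zz
⇒ Z over [I-1,I-2,II-1,II-2,II-3,II-4,II-5,III-1,III-2]: 16 consistent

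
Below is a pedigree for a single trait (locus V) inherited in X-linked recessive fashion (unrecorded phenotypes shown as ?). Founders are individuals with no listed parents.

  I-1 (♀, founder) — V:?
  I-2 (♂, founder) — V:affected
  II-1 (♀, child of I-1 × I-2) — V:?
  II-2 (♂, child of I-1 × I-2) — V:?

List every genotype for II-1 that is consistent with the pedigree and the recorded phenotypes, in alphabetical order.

II-1 ∈ {X^VX^v, X^vX^v}

V/I-1 ? ·: X^VX^V|X^VX^v|X^vX^v
V/I-2 aff ·: X^vY
V/II-1 ? I-1×I-2: X^VX^v|X^vX^v
V/II-2 ? I-1×I-2: X^VY|X^vY
⇒ V over [I-1,I-2,II-1,II-2]: 6 consistent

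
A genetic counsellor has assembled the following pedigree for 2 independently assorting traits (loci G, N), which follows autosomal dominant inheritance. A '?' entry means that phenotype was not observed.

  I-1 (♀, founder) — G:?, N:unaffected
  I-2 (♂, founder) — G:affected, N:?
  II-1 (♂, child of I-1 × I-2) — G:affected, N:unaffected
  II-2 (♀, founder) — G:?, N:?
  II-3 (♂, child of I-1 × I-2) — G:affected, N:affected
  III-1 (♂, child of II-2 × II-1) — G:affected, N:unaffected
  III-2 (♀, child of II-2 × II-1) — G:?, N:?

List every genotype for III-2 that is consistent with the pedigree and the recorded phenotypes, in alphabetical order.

G/I-1 ? ·: gg|Gg|GG
G/I-2 aff ·: Gg|GG
G/II-1 aff I-1×I-2: Gg|GG
G/II-2 ? ·: gg|Gg|GG
G/II-3 aff I-1×I-2: Gg|GG
G/III-1 aff II-2×II-1: Gg|GG
G/III-2 ? II-2×II-1: gg|Gg|GG
⇒ G over [I-1,I-2,II-1,II-2,II-3,III-1,III-2]: 138 consistent
N/I-1 un ·: nn
N/I-2 ? ·: Nn
N/II-1 un I-1×I-2: nn
N/II-2 ? ·: nn|Nn
N/II-3 aff I-1×I-2: Nn
N/III-1 un II-2×II-1: nn
N/III-2 ? II-2×II-1: nn|Nn
⇒ N over [I-1,I-2,II-1,II-2,II-3,III-1,III-2]: 3 consistent

III-2 ∈ {GG Nn, GG nn, Gg Nn, Gg nn, gg Nn, gg nn}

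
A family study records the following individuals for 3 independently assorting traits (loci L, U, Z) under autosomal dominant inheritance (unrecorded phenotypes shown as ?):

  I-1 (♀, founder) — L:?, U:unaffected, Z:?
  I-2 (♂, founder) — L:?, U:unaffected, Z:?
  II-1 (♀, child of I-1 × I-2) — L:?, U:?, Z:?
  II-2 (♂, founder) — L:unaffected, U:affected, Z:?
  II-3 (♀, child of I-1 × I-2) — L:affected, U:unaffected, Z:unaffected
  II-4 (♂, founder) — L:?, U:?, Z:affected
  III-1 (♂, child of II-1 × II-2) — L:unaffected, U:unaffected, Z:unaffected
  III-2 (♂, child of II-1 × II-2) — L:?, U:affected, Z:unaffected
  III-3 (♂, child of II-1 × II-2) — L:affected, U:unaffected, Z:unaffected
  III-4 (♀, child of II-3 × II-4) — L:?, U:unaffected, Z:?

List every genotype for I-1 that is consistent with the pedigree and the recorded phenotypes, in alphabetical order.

I-1 ∈ {LL uu Zz, LL uu zz, Ll uu Zz, Ll uu zz, ll uu Zz, ll uu zz}

L/I-1 ? ·: ll|Ll|LL
L/I-2 ? ·: ll|Ll|LL
L/II-1 ? I-1×I-2: Ll
L/II-2 un ·: ll
L/II-3 aff I-1×I-2: Ll|LL
L/II-4 ? ·: ll|Ll|LL
L/III-1 un II-1×II-2: ll
L/III-2 ? II-1×II-2: ll|Ll
L/III-3 aff II-1×II-2: Ll
L/III-4 ? II-3×II-4: ll|Ll|LL
⇒ L over [I-1,I-2,II-1,II-2,II-3,II-4,III-1,III-2,III-3,III-4]: 122 consistent
U/I-1 un ·: uu
U/I-2 un ·: uu
U/II-1 ? I-1×I-2: uu
U/II-2 aff ·: Uu
U/II-3 un I-1×I-2: uu
U/II-4 ? ·: uu|Uu
U/III-1 un II-1×II-2: uu
U/III-2 aff II-1×II-2: Uu
U/III-3 un II-1×II-2: uu
U/III-4 un II-3×II-4: uu
⇒ U over [I-1,I-2,II-1,II-2,II-3,II-4,III-1,III-2,III-3,III-4]: 2 consistent
Z/I-1 ? ·: zz|Zz
Z/I-2 ? ·: zz|Zz
Z/II-1 ? I-1×I-2: zz|Zz
Z/II-2 ? ·: zz|Zz
Z/II-3 un I-1×I-2: zz
Z/II-4 aff ·: Zz|ZZ
Z/III-1 un II-1×II-2: zz
Z/III-2 un II-1×II-2: zz
Z/III-3 un II-1×II-2: zz
Z/III-4 ? II-3×II-4: zz|Zz
⇒ Z over [I-1,I-2,II-1,II-2,II-3,II-4,III-1,III-2,III-3,III-4]: 42 consistent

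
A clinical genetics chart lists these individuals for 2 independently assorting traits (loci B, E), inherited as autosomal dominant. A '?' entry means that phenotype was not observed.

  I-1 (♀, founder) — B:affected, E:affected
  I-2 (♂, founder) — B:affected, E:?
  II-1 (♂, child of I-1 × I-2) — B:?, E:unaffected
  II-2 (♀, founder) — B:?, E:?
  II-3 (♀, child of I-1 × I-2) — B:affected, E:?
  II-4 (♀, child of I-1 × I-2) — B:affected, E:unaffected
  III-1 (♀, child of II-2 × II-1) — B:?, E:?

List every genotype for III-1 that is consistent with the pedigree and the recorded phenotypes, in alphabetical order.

B/I-1 aff ·: Bb|BB
B/I-2 aff ·: Bb|BB
B/II-1 ? I-1×I-2: bb|Bb|BB
B/II-2 ? ·: bb|Bb|BB
B/II-3 aff I-1×I-2: Bb|BB
B/II-4 aff I-1×I-2: Bb|BB
B/III-1 ? II-2×II-1: bb|Bb|BB
⇒ B over [I-1,I-2,II-1,II-2,II-3,II-4,III-1]: 152 consistent
E/I-1 aff ·: Ee
E/I-2 ? ·: ee|Ee
E/II-1 un I-1×I-2: ee
E/II-2 ? ·: ee|Ee|EE
E/II-3 ? I-1×I-2: ee|Ee|EE
E/II-4 un I-1×I-2: ee
E/III-1 ? II-2×II-1: ee|Ee
⇒ E over [I-1,I-2,II-1,II-2,II-3,II-4,III-1]: 20 consistent

III-1 ∈ {BB Ee, BB ee, Bb Ee, Bb ee, bb Ee, bb ee}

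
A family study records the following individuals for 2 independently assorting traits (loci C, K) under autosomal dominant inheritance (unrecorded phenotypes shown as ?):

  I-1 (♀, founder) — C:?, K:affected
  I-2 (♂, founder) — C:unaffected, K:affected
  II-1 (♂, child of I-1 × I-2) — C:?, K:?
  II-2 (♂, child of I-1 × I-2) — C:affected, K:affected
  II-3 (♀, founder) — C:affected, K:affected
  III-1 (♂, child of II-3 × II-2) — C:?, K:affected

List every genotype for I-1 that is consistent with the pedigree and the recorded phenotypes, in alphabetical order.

I-1 ∈ {CC KK, CC Kk, Cc KK, Cc Kk}

C/I-1 ? ·: Cc|CC
C/I-2 un ·: cc
C/II-1 ? I-1×I-2: cc|Cc
C/II-2 aff I-1×I-2: Cc
C/II-3 aff ·: Cc|CC
C/III-1 ? II-3×II-2: cc|Cc|CC
⇒ C over [I-1,I-2,II-1,II-2,II-3,III-1]: 15 consistent
K/I-1 aff ·: Kk|KK
K/I-2 aff ·: Kk|KK
K/II-1 ? I-1×I-2: kk|Kk|KK
K/II-2 aff I-1×I-2: Kk|KK
K/II-3 aff ·: Kk|KK
K/III-1 aff II-3×II-2: Kk|KK
⇒ K over [I-1,I-2,II-1,II-2,II-3,III-1]: 52 consistent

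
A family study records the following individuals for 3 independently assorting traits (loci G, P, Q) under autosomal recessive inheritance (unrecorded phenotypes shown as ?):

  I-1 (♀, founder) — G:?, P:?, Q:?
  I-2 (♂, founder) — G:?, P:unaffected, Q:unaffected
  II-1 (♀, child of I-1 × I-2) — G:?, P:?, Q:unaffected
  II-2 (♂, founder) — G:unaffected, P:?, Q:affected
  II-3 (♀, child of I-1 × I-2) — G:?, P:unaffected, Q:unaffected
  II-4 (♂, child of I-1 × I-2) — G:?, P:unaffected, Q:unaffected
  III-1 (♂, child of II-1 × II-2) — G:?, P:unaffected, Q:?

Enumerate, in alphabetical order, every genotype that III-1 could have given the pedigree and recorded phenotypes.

III-1 ∈ {GG PP Qq, GG PP qq, GG Pp Qq, GG Pp qq, Gg PP Qq, Gg PP qq, Gg Pp Qq, Gg Pp qq, gg PP Qq, gg PP qq, gg Pp Qq, gg Pp qq}

G/I-1 ? ·: GG|Gg|gg
G/I-2 ? ·: GG|Gg|gg
G/II-1 ? I-1×I-2: GG|Gg|gg
G/II-2 un ·: GG|Gg
G/II-3 ? I-1×I-2: GG|Gg|gg
G/II-4 ? I-1×I-2: GG|Gg|gg
G/III-1 ? II-1×II-2: GG|Gg|gg
⇒ G over [I-1,I-2,II-1,II-2,II-3,II-4,III-1]: 243 consistent
P/I-1 ? ·: PP|Pp|pp
P/I-2 un ·: PP|Pp
P/II-1 ? I-1×I-2: PP|Pp|pp
P/II-2 ? ·: PP|Pp|pp
P/II-3 un I-1×I-2: PP|Pp
P/II-4 un I-1×I-2: PP|Pp
P/III-1 un II-1×II-2: PP|Pp
⇒ P over [I-1,I-2,II-1,II-2,II-3,II-4,III-1]: 132 consistent
Q/I-1 ? ·: QQ|Qq|qq
Q/I-2 un ·: QQ|Qq
Q/II-1 un I-1×I-2: QQ|Qq
Q/II-2 aff ·: qq
Q/II-3 un I-1×I-2: QQ|Qq
Q/II-4 un I-1×I-2: QQ|Qq
Q/III-1 ? II-1×II-2: Qq|qq
⇒ Q over [I-1,I-2,II-1,II-2,II-3,II-4,III-1]: 41 consistent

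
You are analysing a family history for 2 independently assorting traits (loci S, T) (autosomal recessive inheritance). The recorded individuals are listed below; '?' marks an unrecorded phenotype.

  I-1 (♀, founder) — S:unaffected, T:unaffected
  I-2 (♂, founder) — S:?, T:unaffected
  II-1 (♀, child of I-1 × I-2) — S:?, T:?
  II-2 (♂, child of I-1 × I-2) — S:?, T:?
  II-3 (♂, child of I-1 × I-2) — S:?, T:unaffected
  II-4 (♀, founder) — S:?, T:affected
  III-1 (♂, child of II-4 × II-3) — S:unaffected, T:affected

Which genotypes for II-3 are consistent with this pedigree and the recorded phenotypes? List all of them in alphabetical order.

S/I-1 un ·: SS|Ss
S/I-2 ? ·: SS|Ss|ss
S/II-1 ? I-1×I-2: SS|Ss|ss
S/II-2 ? I-1×I-2: SS|Ss|ss
S/II-3 ? I-1×I-2: SS|Ss|ss
S/II-4 ? ·: SS|Ss|ss
S/III-1 un II-4×II-3: SS|Ss
⇒ S over [I-1,I-2,II-1,II-2,II-3,II-4,III-1]: 208 consistent
T/I-1 un ·: TT|Tt
T/I-2 un ·: TT|Tt
T/II-1 ? I-1×I-2: TT|Tt|tt
T/II-2 ? I-1×I-2: TT|Tt|tt
T/II-3 un I-1×I-2: Tt
T/II-4 aff ·: tt
T/III-1 aff II-4×II-3: tt
⇒ T over [I-1,I-2,II-1,II-2,II-3,II-4,III-1]: 17 consistent

II-3 ∈ {SS Tt, Ss Tt, ss Tt}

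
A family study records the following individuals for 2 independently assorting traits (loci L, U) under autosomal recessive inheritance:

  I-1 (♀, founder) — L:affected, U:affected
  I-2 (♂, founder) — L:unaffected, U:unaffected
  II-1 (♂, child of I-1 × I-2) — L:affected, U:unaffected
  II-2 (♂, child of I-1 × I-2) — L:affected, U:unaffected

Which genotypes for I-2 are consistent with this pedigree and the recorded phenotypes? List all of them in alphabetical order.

L/I-1 aff ·: ll
L/I-2 un ·: Ll
L/II-1 aff I-1×I-2: ll
L/II-2 aff I-1×I-2: ll
⇒ L over [I-1,I-2,II-1,II-2]: 1 consistent
U/I-1 aff ·: uu
U/I-2 un ·: UU|Uu
U/II-1 un I-1×I-2: Uu
U/II-2 un I-1×I-2: Uu
⇒ U over [I-1,I-2,II-1,II-2]: 2 consistent

I-2 ∈ {Ll UU, Ll Uu}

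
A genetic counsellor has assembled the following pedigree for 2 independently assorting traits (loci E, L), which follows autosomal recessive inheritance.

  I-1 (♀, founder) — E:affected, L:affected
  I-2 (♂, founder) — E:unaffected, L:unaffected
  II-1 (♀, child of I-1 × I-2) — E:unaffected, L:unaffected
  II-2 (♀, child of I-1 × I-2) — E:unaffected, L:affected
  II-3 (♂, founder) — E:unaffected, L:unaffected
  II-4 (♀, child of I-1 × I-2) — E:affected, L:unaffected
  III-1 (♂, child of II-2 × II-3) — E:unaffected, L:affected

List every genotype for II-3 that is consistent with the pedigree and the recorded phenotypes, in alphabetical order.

II-3 ∈ {EE Ll, Ee Ll}

E/I-1 aff ·: ee
E/I-2 un ·: Ee
E/II-1 un I-1×I-2: Ee
E/II-2 un I-1×I-2: Ee
E/II-3 un ·: EE|Ee
E/II-4 aff I-1×I-2: ee
E/III-1 un II-2×II-3: EE|Ee
⇒ E over [I-1,I-2,II-1,II-2,II-3,II-4,III-1]: 4 consistent
L/I-1 aff ·: ll
L/I-2 un ·: Ll
L/II-1 un I-1×I-2: Ll
L/II-2 aff I-1×I-2: ll
L/II-3 un ·: Ll
L/II-4 un I-1×I-2: Ll
L/III-1 aff II-2×II-3: ll
⇒ L over [I-1,I-2,II-1,II-2,II-3,II-4,III-1]: 1 consistent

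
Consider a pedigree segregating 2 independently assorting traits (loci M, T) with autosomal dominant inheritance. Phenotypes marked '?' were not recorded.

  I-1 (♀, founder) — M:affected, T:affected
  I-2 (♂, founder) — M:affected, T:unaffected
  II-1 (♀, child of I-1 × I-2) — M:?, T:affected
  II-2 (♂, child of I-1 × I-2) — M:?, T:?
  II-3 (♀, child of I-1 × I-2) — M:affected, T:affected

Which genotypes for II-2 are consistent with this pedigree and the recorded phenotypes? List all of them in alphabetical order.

M/I-1 aff ·: Mm|MM
M/I-2 aff ·: Mm|MM
M/II-1 ? I-1×I-2: mm|Mm|MM
M/II-2 ? I-1×I-2: mm|Mm|MM
M/II-3 aff I-1×I-2: Mm|MM
⇒ M over [I-1,I-2,II-1,II-2,II-3]: 35 consistent
T/I-1 aff ·: Tt|TT
T/I-2 un ·: tt
T/II-1 aff I-1×I-2: Tt
T/II-2 ? I-1×I-2: tt|Tt
T/II-3 aff I-1×I-2: Tt
⇒ T over [I-1,I-2,II-1,II-2,II-3]: 3 consistent

II-2 ∈ {MM Tt, MM tt, Mm Tt, Mm tt, mm Tt, mm tt}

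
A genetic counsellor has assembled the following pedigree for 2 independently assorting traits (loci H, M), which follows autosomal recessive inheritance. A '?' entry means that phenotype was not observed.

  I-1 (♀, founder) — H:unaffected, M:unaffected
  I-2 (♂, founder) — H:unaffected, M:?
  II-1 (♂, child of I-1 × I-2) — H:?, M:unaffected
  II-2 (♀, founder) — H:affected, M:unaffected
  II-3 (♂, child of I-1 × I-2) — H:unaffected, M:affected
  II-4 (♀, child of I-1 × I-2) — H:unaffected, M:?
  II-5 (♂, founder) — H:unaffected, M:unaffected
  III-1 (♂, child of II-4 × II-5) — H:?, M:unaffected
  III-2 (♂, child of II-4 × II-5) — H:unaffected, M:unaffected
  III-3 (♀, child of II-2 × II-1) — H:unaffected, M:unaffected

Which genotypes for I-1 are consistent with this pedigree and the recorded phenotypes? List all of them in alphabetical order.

H/I-1 un ·: HH|Hh
H/I-2 un ·: HH|Hh
H/II-1 ? I-1×I-2: HH|Hh
H/II-2 aff ·: hh
H/II-3 un I-1×I-2: HH|Hh
H/II-4 un I-1×I-2: HH|Hh
H/II-5 un ·: HH|Hh
H/III-1 ? II-4×II-5: HH|Hh|hh
H/III-2 un II-4×II-5: HH|Hh
H/III-3 un II-2×II-1: Hh
⇒ H over [I-1,I-2,II-1,II-2,II-3,II-4,II-5,III-1,III-2,III-3]: 185 consistent
M/I-1 un ·: Mm
M/I-2 ? ·: Mm|mm
M/II-1 un I-1×I-2: MM|Mm
M/II-2 un ·: MM|Mm
M/II-3 aff I-1×I-2: mm
M/II-4 ? I-1×I-2: MM|Mm|mm
M/II-5 un ·: MM|Mm
M/III-1 un II-4×II-5: MM|Mm
M/III-2 un II-4×II-5: MM|Mm
M/III-3 un II-2×II-1: MM|Mm
⇒ M over [I-1,I-2,II-1,II-2,II-3,II-4,II-5,III-1,III-2,III-3]: 145 consistent

I-1 ∈ {HH Mm, Hh Mm}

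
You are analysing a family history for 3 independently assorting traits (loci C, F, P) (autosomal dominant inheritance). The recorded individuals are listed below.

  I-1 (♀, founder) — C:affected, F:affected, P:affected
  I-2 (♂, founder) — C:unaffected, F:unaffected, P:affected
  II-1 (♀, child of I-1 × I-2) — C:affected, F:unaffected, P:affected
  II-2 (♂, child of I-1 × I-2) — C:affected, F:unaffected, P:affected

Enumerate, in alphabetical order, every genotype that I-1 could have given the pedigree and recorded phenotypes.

I-1 ∈ {CC Ff PP, CC Ff Pp, Cc Ff PP, Cc Ff Pp}

C/I-1 aff ·: Cc|CC
C/I-2 un ·: cc
C/II-1 aff I-1×I-2: Cc
C/II-2 aff I-1×I-2: Cc
⇒ C over [I-1,I-2,II-1,II-2]: 2 consistent
F/I-1 aff ·: Ff
F/I-2 un ·: ff
F/II-1 un I-1×I-2: ff
F/II-2 un I-1×I-2: ff
⇒ F over [I-1,I-2,II-1,II-2]: 1 consistent
P/I-1 aff ·: Pp|PP
P/I-2 aff ·: Pp|PP
P/II-1 aff I-1×I-2: Pp|PP
P/II-2 aff I-1×I-2: Pp|PP
⇒ P over [I-1,I-2,II-1,II-2]: 13 consistent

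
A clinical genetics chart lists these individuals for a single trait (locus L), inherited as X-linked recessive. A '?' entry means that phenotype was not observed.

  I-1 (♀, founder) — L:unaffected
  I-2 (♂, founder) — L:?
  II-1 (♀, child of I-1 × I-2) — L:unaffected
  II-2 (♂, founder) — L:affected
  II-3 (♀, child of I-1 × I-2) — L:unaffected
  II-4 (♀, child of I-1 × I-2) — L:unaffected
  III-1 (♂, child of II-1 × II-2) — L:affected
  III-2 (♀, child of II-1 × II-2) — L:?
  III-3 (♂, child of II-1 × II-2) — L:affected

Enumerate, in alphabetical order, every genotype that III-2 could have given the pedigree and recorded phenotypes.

L/I-1 un ·: X^LX^L|X^LX^l
L/I-2 ? ·: X^LY|X^lY
L/II-1 un I-1×I-2: X^LX^l
L/II-2 aff ·: X^lY
L/II-3 un I-1×I-2: X^LX^L|X^LX^l
L/II-4 un I-1×I-2: X^LX^L|X^LX^l
L/III-1 aff II-1×II-2: X^lY
L/III-2 ? II-1×II-2: X^LX^l|X^lX^l
L/III-3 aff II-1×II-2: X^lY
⇒ L over [I-1,I-2,II-1,II-2,II-3,II-4,III-1,III-2,III-3]: 12 consistent

III-2 ∈ {X^LX^l, X^lX^l}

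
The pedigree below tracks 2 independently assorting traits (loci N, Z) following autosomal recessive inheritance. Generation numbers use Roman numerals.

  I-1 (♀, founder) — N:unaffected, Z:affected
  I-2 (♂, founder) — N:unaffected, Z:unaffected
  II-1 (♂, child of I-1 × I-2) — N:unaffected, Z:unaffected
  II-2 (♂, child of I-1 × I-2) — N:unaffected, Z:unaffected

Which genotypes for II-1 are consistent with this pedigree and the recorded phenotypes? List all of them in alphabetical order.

N/I-1 un ·: NN|Nn
N/I-2 un ·: NN|Nn
N/II-1 un I-1×I-2: NN|Nn
N/II-2 un I-1×I-2: NN|Nn
⇒ N over [I-1,I-2,II-1,II-2]: 13 consistent
Z/I-1 aff ·: zz
Z/I-2 un ·: ZZ|Zz
Z/II-1 un I-1×I-2: Zz
Z/II-2 un I-1×I-2: Zz
⇒ Z over [I-1,I-2,II-1,II-2]: 2 consistent

II-1 ∈ {NN Zz, Nn Zz}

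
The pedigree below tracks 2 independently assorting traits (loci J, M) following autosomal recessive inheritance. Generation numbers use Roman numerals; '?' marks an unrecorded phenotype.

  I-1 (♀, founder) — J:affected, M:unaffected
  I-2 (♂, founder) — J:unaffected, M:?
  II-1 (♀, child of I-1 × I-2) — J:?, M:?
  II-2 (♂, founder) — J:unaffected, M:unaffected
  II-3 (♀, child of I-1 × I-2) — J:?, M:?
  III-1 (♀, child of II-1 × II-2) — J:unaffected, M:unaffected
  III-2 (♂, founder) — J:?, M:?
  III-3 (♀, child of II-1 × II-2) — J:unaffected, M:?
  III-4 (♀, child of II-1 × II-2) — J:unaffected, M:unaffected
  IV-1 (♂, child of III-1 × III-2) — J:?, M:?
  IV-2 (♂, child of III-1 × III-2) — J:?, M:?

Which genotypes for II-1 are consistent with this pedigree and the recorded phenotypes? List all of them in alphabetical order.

J/I-1 aff ·: jj
J/I-2 un ·: JJ|Jj
J/II-1 ? I-1×I-2: Jj|jj
J/II-2 un ·: JJ|Jj
J/II-3 ? I-1×I-2: Jj|jj
J/III-1 un II-1×II-2: JJ|Jj
J/III-2 ? ·: JJ|Jj|jj
J/III-3 un II-1×II-2: JJ|Jj
J/III-4 un II-1×II-2: JJ|Jj
J/IV-1 ? III-1×III-2: JJ|Jj|jj
J/IV-2 ? III-1×III-2: JJ|Jj|jj
⇒ J over [I-1,I-2,II-1,II-2,II-3,III-1,III-2,III-3,III-4,IV-1,IV-2]: 620 consistent
M/I-1 un ·: MM|Mm
M/I-2 ? ·: MM|Mm|mm
M/II-1 ? I-1×I-2: MM|Mm|mm
M/II-2 un ·: MM|Mm
M/II-3 ? I-1×I-2: MM|Mm|mm
M/III-1 un II-1×II-2: MM|Mm
M/III-2 ? ·: MM|Mm|mm
M/III-3 ? II-1×II-2: MM|Mm|mm
M/III-4 un II-1×II-2: MM|Mm
M/IV-1 ? III-1×III-2: MM|Mm|mm
M/IV-2 ? III-1×III-2: MM|Mm|mm
⇒ M over [I-1,I-2,II-1,II-2,II-3,III-1,III-2,III-3,III-4,IV-1,IV-2]: 3339 consistent

II-1 ∈ {Jj MM, Jj Mm, Jj mm, jj MM, jj Mm, jj mm}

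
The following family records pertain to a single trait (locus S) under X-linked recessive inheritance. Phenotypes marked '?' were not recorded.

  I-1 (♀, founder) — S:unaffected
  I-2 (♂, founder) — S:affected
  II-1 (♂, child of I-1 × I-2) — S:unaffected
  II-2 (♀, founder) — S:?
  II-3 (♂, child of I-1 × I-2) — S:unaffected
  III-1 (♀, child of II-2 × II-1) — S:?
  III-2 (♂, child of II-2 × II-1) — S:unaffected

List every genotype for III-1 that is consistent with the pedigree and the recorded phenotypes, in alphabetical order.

III-1 ∈ {X^SX^S, X^SX^s}

S/I-1 un ·: X^SX^S|X^SX^s
S/I-2 aff ·: X^sY
S/II-1 un I-1×I-2: X^SY
S/II-2 ? ·: X^SX^S|X^SX^s
S/II-3 un I-1×I-2: X^SY
S/III-1 ? II-2×II-1: X^SX^S|X^SX^s
S/III-2 un II-2×II-1: X^SY
⇒ S over [I-1,I-2,II-1,II-2,II-3,III-1,III-2]: 6 consistent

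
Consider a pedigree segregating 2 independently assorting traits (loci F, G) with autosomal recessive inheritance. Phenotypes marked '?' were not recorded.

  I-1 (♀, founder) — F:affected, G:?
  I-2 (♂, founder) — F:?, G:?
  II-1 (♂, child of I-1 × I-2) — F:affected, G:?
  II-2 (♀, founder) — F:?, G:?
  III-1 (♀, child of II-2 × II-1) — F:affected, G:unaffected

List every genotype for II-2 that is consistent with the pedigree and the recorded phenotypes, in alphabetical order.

II-2 ∈ {Ff GG, Ff Gg, Ff gg, ff GG, ff Gg, ff gg}

F/I-1 aff ·: ff
F/I-2 ? ·: Ff|ff
F/II-1 aff I-1×I-2: ff
F/II-2 ? ·: Ff|ff
F/III-1 aff II-2×II-1: ff
⇒ F over [I-1,I-2,II-1,II-2,III-1]: 4 consistent
G/I-1 ? ·: GG|Gg|gg
G/I-2 ? ·: GG|Gg|gg
G/II-1 ? I-1×I-2: GG|Gg|gg
G/II-2 ? ·: GG|Gg|gg
G/III-1 un II-2×II-1: GG|Gg
⇒ G over [I-1,I-2,II-1,II-2,III-1]: 59 consistent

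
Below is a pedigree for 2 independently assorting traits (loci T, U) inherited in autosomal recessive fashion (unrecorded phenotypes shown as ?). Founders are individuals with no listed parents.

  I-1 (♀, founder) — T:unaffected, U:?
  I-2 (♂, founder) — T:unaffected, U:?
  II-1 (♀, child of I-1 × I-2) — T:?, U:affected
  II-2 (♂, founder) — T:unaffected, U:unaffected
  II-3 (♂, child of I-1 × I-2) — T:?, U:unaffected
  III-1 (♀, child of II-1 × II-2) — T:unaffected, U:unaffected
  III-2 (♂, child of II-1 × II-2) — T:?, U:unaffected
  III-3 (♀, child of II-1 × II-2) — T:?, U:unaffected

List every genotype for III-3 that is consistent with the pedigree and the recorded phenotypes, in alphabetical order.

T/I-1 un ·: TT|Tt
T/I-2 un ·: TT|Tt
T/II-1 ? I-1×I-2: TT|Tt|tt
T/II-2 un ·: TT|Tt
T/II-3 ? I-1×I-2: TT|Tt|tt
T/III-1 un II-1×II-2: TT|Tt
T/III-2 ? II-1×II-2: TT|Tt|tt
T/III-3 ? II-1×II-2: TT|Tt|tt
⇒ T over [I-1,I-2,II-1,II-2,II-3,III-1,III-2,III-3]: 269 consistent
U/I-1 ? ·: Uu|uu
U/I-2 ? ·: Uu|uu
U/II-1 aff I-1×I-2: uu
U/II-2 un ·: UU|Uu
U/II-3 un I-1×I-2: UU|Uu
U/III-1 un II-1×II-2: Uu
U/III-2 un II-1×II-2: Uu
U/III-3 un II-1×II-2: Uu
⇒ U over [I-1,I-2,II-1,II-2,II-3,III-1,III-2,III-3]: 8 consistent

III-3 ∈ {TT Uu, Tt Uu, tt Uu}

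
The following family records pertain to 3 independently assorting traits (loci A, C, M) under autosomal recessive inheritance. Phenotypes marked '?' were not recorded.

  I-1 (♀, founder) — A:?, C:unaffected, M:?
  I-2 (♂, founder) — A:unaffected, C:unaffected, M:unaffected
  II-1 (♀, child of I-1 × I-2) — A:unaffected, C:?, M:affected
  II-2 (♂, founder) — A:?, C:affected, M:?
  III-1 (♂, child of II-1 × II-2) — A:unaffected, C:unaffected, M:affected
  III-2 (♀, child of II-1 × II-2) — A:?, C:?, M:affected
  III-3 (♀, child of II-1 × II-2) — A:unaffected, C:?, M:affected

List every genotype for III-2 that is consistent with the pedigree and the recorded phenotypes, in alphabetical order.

III-2 ∈ {AA Cc mm, AA cc mm, Aa Cc mm, Aa cc mm, aa Cc mm, aa cc mm}

A/I-1 ? ·: AA|Aa|aa
A/I-2 un ·: AA|Aa
A/II-1 un I-1×I-2: AA|Aa
A/II-2 ? ·: AA|Aa|aa
A/III-1 un II-1×II-2: AA|Aa
A/III-2 ? II-1×II-2: AA|Aa|aa
A/III-3 un II-1×II-2: AA|Aa
⇒ A over [I-1,I-2,II-1,II-2,III-1,III-2,III-3]: 150 consistent
C/I-1 un ·: CC|Cc
C/I-2 un ·: CC|Cc
C/II-1 ? I-1×I-2: CC|Cc
C/II-2 aff ·: cc
C/III-1 un II-1×II-2: Cc
C/III-2 ? II-1×II-2: Cc|cc
C/III-3 ? II-1×II-2: Cc|cc
⇒ C over [I-1,I-2,II-1,II-2,III-1,III-2,III-3]: 16 consistent
M/I-1 ? ·: Mm|mm
M/I-2 un ·: Mm
M/II-1 aff I-1×I-2: mm
M/II-2 ? ·: Mm|mm
M/III-1 aff II-1×II-2: mm
M/III-2 aff II-1×II-2: mm
M/III-3 aff II-1×II-2: mm
⇒ M over [I-1,I-2,II-1,II-2,III-1,III-2,III-3]: 4 consistent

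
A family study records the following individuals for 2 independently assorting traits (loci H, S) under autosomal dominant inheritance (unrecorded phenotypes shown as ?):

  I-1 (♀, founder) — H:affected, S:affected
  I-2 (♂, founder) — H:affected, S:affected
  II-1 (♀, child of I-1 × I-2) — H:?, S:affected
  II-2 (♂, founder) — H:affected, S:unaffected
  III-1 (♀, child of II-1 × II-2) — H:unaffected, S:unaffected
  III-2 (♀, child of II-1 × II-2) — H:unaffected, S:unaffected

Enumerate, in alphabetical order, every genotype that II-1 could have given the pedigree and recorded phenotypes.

II-1 ∈ {Hh Ss, hh Ss}

H/I-1 aff ·: Hh|HH
H/I-2 aff ·: Hh|HH
H/II-1 ? I-1×I-2: hh|Hh
H/II-2 aff ·: Hh
H/III-1 un II-1×II-2: hh
H/III-2 un II-1×II-2: hh
⇒ H over [I-1,I-2,II-1,II-2,III-1,III-2]: 4 consistent
S/I-1 aff ·: Ss|SS
S/I-2 aff ·: Ss|SS
S/II-1 aff I-1×I-2: Ss
S/II-2 un ·: ss
S/III-1 un II-1×II-2: ss
S/III-2 un II-1×II-2: ss
⇒ S over [I-1,I-2,II-1,II-2,III-1,III-2]: 3 consistent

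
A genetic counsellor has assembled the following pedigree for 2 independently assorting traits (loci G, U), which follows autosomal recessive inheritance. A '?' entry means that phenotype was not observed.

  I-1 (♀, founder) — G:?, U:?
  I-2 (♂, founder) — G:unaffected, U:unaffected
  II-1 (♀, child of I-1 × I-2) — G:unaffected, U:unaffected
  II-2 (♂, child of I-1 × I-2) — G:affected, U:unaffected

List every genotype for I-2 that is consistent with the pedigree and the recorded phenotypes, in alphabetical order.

G/I-1 ? ·: Gg|gg
G/I-2 un ·: Gg
G/II-1 un I-1×I-2: GG|Gg
G/II-2 aff I-1×I-2: gg
⇒ G over [I-1,I-2,II-1,II-2]: 3 consistent
U/I-1 ? ·: UU|Uu|uu
U/I-2 un ·: UU|Uu
U/II-1 un I-1×I-2: UU|Uu
U/II-2 un I-1×I-2: UU|Uu
⇒ U over [I-1,I-2,II-1,II-2]: 15 consistent

I-2 ∈ {Gg UU, Gg Uu}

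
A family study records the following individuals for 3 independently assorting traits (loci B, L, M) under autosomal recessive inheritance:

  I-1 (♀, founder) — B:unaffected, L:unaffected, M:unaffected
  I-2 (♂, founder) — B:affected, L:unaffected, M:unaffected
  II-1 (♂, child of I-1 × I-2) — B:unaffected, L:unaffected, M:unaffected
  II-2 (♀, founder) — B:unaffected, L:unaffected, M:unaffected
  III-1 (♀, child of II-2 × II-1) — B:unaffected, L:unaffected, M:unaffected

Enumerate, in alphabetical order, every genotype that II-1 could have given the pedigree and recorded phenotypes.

B/I-1 un ·: BB|Bb
B/I-2 aff ·: bb
B/II-1 un I-1×I-2: Bb
B/II-2 un ·: BB|Bb
B/III-1 un II-2×II-1: BB|Bb
⇒ B over [I-1,I-2,II-1,II-2,III-1]: 8 consistent
L/I-1 un ·: LL|Ll
L/I-2 un ·: LL|Ll
L/II-1 un I-1×I-2: LL|Ll
L/II-2 un ·: LL|Ll
L/III-1 un II-2×II-1: LL|Ll
⇒ L over [I-1,I-2,II-1,II-2,III-1]: 24 consistent
M/I-1 un ·: MM|Mm
M/I-2 un ·: MM|Mm
M/II-1 un I-1×I-2: MM|Mm
M/II-2 un ·: MM|Mm
M/III-1 un II-2×II-1: MM|Mm
⇒ M over [I-1,I-2,II-1,II-2,III-1]: 24 consistent

II-1 ∈ {Bb LL MM, Bb LL Mm, Bb Ll MM, Bb Ll Mm}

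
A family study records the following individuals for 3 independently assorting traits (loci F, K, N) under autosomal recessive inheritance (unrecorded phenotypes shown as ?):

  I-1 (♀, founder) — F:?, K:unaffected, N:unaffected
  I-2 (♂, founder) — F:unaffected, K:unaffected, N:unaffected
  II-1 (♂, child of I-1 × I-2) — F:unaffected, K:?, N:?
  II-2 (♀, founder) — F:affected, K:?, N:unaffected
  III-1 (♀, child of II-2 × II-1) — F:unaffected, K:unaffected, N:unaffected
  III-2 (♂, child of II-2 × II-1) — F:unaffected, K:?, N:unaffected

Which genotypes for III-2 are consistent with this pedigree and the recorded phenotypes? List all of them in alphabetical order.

F/I-1 ? ·: FF|Ff|ff
F/I-2 un ·: FF|Ff
F/II-1 un I-1×I-2: FF|Ff
F/II-2 aff ·: ff
F/III-1 un II-2×II-1: Ff
F/III-2 un II-2×II-1: Ff
⇒ F over [I-1,I-2,II-1,II-2,III-1,III-2]: 9 consistent
K/I-1 un ·: KK|Kk
K/I-2 un ·: KK|Kk
K/II-1 ? I-1×I-2: KK|Kk|kk
K/II-2 ? ·: KK|Kk|kk
K/III-1 un II-2×II-1: KK|Kk
K/III-2 ? II-2×II-1: KK|Kk|kk
⇒ K over [I-1,I-2,II-1,II-2,III-1,III-2]: 63 consistent
N/I-1 un ·: NN|Nn
N/I-2 un ·: NN|Nn
N/II-1 ? I-1×I-2: NN|Nn|nn
N/II-2 un ·: NN|Nn
N/III-1 un II-2×II-1: NN|Nn
N/III-2 un II-2×II-1: NN|Nn
⇒ N over [I-1,I-2,II-1,II-2,III-1,III-2]: 46 consistent

III-2 ∈ {Ff KK NN, Ff KK Nn, Ff Kk NN, Ff Kk Nn, Ff kk NN, Ff kk Nn}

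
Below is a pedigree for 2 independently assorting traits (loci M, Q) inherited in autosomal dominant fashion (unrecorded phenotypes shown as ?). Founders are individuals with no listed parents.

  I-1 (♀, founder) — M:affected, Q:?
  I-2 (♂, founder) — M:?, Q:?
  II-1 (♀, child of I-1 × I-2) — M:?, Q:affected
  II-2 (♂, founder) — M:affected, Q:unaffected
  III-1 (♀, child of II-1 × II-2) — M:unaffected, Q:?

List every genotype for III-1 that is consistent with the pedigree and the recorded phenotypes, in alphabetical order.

III-1 ∈ {mm Qq, mm qq}

M/I-1 aff ·: Mm|MM
M/I-2 ? ·: mm|Mm|MM
M/II-1 ? I-1×I-2: mm|Mm
M/II-2 aff ·: Mm
M/III-1 un II-1×II-2: mm
⇒ M over [I-1,I-2,II-1,II-2,III-1]: 7 consistent
Q/I-1 ? ·: qq|Qq|QQ
Q/I-2 ? ·: qq|Qq|QQ
Q/II-1 aff I-1×I-2: Qq|QQ
Q/II-2 un ·: qq
Q/III-1 ? II-1×II-2: qq|Qq
⇒ Q over [I-1,I-2,II-1,II-2,III-1]: 18 consistent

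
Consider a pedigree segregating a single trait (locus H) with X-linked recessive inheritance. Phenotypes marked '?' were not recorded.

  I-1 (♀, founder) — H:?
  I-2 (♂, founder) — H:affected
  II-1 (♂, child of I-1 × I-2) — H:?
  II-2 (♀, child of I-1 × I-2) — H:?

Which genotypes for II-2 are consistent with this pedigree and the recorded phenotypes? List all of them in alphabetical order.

H/I-1 ? ·: X^HX^H|X^HX^h|X^hX^h
H/I-2 aff ·: X^hY
H/II-1 ? I-1×I-2: X^HY|X^hY
H/II-2 ? I-1×I-2: X^HX^h|X^hX^h
⇒ H over [I-1,I-2,II-1,II-2]: 6 consistent

II-2 ∈ {X^HX^h, X^hX^h}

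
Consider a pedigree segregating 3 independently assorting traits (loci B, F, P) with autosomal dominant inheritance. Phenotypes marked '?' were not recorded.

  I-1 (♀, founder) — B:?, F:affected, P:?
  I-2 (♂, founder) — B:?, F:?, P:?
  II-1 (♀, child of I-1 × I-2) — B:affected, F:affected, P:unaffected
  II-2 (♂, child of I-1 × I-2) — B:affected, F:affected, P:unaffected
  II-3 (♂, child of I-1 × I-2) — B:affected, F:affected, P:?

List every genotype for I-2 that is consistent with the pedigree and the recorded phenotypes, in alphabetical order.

B/I-1 ? ·: bb|Bb|BB
B/I-2 ? ·: bb|Bb|BB
B/II-1 aff I-1×I-2: Bb|BB
B/II-2 aff I-1×I-2: Bb|BB
B/II-3 aff I-1×I-2: Bb|BB
⇒ B over [I-1,I-2,II-1,II-2,II-3]: 29 consistent
F/I-1 aff ·: Ff|FF
F/I-2 ? ·: ff|Ff|FF
F/II-1 aff I-1×I-2: Ff|FF
F/II-2 aff I-1×I-2: Ff|FF
F/II-3 aff I-1×I-2: Ff|FF
⇒ F over [I-1,I-2,II-1,II-2,II-3]: 27 consistent
P/I-1 ? ·: pp|Pp
P/I-2 ? ·: pp|Pp
P/II-1 un I-1×I-2: pp
P/II-2 un I-1×I-2: pp
P/II-3 ? I-1×I-2: pp|Pp|PP
⇒ P over [I-1,I-2,II-1,II-2,II-3]: 8 consistent

I-2 ∈ {BB FF Pp, BB FF pp, BB Ff Pp, BB Ff pp, BB ff Pp, BB ff pp, Bb FF Pp, Bb FF pp, Bb Ff Pp, Bb Ff pp, Bb ff Pp, Bb ff pp, bb FF Pp, bb FF pp, bb Ff Pp, bb Ff pp, bb ff Pp, bb ff pp}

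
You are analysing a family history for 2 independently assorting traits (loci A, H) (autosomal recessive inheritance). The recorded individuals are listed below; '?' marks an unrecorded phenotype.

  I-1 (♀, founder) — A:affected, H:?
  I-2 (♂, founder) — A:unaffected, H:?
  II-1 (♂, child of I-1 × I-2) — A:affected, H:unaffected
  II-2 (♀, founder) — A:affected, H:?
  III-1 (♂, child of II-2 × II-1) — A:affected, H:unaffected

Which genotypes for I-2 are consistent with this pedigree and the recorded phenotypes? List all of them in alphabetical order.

A/I-1 aff ·: aa
A/I-2 un ·: Aa
A/II-1 aff I-1×I-2: aa
A/II-2 aff ·: aa
A/III-1 aff II-2×II-1: aa
⇒ A over [I-1,I-2,II-1,II-2,III-1]: 1 consistent
H/I-1 ? ·: HH|Hh|hh
H/I-2 ? ·: HH|Hh|hh
H/II-1 un I-1×I-2: HH|Hh
H/II-2 ? ·: HH|Hh|hh
H/III-1 un II-2×II-1: HH|Hh
⇒ H over [I-1,I-2,II-1,II-2,III-1]: 51 consistent

I-2 ∈ {Aa HH, Aa Hh, Aa hh}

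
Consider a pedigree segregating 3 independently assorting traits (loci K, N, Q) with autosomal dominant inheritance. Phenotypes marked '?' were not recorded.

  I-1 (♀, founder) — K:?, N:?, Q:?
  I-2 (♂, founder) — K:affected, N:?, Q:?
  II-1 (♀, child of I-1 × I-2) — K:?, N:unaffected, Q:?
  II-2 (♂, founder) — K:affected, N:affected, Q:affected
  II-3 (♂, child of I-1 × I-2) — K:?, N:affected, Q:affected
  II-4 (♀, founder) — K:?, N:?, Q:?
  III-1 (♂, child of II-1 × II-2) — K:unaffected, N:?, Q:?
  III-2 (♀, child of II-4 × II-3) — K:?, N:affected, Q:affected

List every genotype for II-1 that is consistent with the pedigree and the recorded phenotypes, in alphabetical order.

II-1 ∈ {Kk nn QQ, Kk nn Qq, Kk nn qq, kk nn QQ, kk nn Qq, kk nn qq}

K/I-1 ? ·: kk|Kk|KK
K/I-2 aff ·: Kk|KK
K/II-1 ? I-1×I-2: kk|Kk
K/II-2 aff ·: Kk
K/II-3 ? I-1×I-2: kk|Kk|KK
K/II-4 ? ·: kk|Kk|KK
K/III-1 un II-1×II-2: kk
K/III-2 ? II-4×II-3: kk|Kk|KK
⇒ K over [I-1,I-2,II-1,II-2,II-3,II-4,III-1,III-2]: 81 consistent
N/I-1 ? ·: nn|Nn
N/I-2 ? ·: nn|Nn
N/II-1 un I-1×I-2: nn
N/II-2 aff ·: Nn|NN
N/II-3 aff I-1×I-2: Nn|NN
N/II-4 ? ·: nn|Nn|NN
N/III-1 ? II-1×II-2: nn|Nn
N/III-2 aff II-4×II-3: Nn|NN
⇒ N over [I-1,I-2,II-1,II-2,II-3,II-4,III-1,III-2]: 57 consistent
Q/I-1 ? ·: qq|Qq|QQ
Q/I-2 ? ·: qq|Qq|QQ
Q/II-1 ? I-1×I-2: qq|Qq|QQ
Q/II-2 aff ·: Qq|QQ
Q/II-3 aff I-1×I-2: Qq|QQ
Q/II-4 ? ·: qq|Qq|QQ
Q/III-1 ? II-1×II-2: qq|Qq|QQ
Q/III-2 aff II-4×II-3: Qq|QQ
⇒ Q over [I-1,I-2,II-1,II-2,II-3,II-4,III-1,III-2]: 385 consistent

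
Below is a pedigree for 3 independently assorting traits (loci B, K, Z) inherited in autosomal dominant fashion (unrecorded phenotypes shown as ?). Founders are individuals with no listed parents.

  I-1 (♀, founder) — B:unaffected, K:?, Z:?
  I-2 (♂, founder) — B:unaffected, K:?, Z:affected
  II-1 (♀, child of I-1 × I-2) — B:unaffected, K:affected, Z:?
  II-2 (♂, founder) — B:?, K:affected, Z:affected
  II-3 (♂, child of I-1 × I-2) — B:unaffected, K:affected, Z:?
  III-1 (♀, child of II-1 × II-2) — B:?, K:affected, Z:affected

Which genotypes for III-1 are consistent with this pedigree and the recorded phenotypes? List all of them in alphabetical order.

III-1 ∈ {Bb KK ZZ, Bb KK Zz, Bb Kk ZZ, Bb Kk Zz, bb KK ZZ, bb KK Zz, bb Kk ZZ, bb Kk Zz}

B/I-1 un ·: bb
B/I-2 un ·: bb
B/II-1 un I-1×I-2: bb
B/II-2 ? ·: bb|Bb|BB
B/II-3 un I-1×I-2: bb
B/III-1 ? II-1×II-2: bb|Bb
⇒ B over [I-1,I-2,II-1,II-2,II-3,III-1]: 4 consistent
K/I-1 ? ·: kk|Kk|KK
K/I-2 ? ·: kk|Kk|KK
K/II-1 aff I-1×I-2: Kk|KK
K/II-2 aff ·: Kk|KK
K/II-3 aff I-1×I-2: Kk|KK
K/III-1 aff II-1×II-2: Kk|KK
⇒ K over [I-1,I-2,II-1,II-2,II-3,III-1]: 61 consistent
Z/I-1 ? ·: zz|Zz|ZZ
Z/I-2 aff ·: Zz|ZZ
Z/II-1 ? I-1×I-2: zz|Zz|ZZ
Z/II-2 aff ·: Zz|ZZ
Z/II-3 ? I-1×I-2: zz|Zz|ZZ
Z/III-1 aff II-1×II-2: Zz|ZZ
⇒ Z over [I-1,I-2,II-1,II-2,II-3,III-1]: 74 consistent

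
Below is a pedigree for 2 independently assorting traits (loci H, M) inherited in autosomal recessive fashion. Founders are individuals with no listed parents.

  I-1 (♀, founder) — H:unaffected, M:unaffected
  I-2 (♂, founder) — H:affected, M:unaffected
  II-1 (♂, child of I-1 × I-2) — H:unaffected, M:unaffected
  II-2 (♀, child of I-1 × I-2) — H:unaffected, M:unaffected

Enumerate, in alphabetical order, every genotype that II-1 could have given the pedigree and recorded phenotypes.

II-1 ∈ {Hh MM, Hh Mm}

H/I-1 un ·: HH|Hh
H/I-2 aff ·: hh
H/II-1 un I-1×I-2: Hh
H/II-2 un I-1×I-2: Hh
⇒ H over [I-1,I-2,II-1,II-2]: 2 consistent
M/I-1 un ·: MM|Mm
M/I-2 un ·: MM|Mm
M/II-1 un I-1×I-2: MM|Mm
M/II-2 un I-1×I-2: MM|Mm
⇒ M over [I-1,I-2,II-1,II-2]: 13 consistent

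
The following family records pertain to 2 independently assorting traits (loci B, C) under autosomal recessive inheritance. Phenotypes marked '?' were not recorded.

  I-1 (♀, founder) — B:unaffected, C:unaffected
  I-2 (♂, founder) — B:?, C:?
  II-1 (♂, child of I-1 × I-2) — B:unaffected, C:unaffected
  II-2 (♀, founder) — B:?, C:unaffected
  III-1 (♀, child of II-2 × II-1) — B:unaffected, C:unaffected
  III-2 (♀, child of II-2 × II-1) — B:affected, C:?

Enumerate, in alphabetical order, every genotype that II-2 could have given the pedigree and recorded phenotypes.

II-2 ∈ {Bb CC, Bb Cc, bb CC, bb Cc}

B/I-1 un ·: BB|Bb
B/I-2 ? ·: BB|Bb|bb
B/II-1 un I-1×I-2: Bb
B/II-2 ? ·: Bb|bb
B/III-1 un II-2×II-1: BB|Bb
B/III-2 aff II-2×II-1: bb
⇒ B over [I-1,I-2,II-1,II-2,III-1,III-2]: 15 consistent
C/I-1 un ·: CC|Cc
C/I-2 ? ·: CC|Cc|cc
C/II-1 un I-1×I-2: CC|Cc
C/II-2 un ·: CC|Cc
C/III-1 un II-2×II-1: CC|Cc
C/III-2 ? II-2×II-1: CC|Cc|cc
⇒ C over [I-1,I-2,II-1,II-2,III-1,III-2]: 70 consistent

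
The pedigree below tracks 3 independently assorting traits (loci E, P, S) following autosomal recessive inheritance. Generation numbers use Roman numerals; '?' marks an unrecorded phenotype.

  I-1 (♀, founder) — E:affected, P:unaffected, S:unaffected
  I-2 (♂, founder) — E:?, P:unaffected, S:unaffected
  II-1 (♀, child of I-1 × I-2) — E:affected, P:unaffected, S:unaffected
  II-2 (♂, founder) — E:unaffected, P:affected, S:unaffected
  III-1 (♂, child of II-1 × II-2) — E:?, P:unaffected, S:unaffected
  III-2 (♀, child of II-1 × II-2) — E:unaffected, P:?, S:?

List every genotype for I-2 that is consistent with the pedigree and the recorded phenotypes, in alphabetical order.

E/I-1 aff ·: ee
E/I-2 ? ·: Ee|ee
E/II-1 aff I-1×I-2: ee
E/II-2 un ·: EE|Ee
E/III-1 ? II-1×II-2: Ee|ee
E/III-2 un II-1×II-2: Ee
⇒ E over [I-1,I-2,II-1,II-2,III-1,III-2]: 6 consistent
P/I-1 un ·: PP|Pp
P/I-2 un ·: PP|Pp
P/II-1 un I-1×I-2: PP|Pp
P/II-2 aff ·: pp
P/III-1 un II-1×II-2: Pp
P/III-2 ? II-1×II-2: Pp|pp
⇒ P over [I-1,I-2,II-1,II-2,III-1,III-2]: 10 consistent
S/I-1 un ·: SS|Ss
S/I-2 un ·: SS|Ss
S/II-1 un I-1×I-2: SS|Ss
S/II-2 un ·: SS|Ss
S/III-1 un II-1×II-2: SS|Ss
S/III-2 ? II-1×II-2: SS|Ss|ss
⇒ S over [I-1,I-2,II-1,II-2,III-1,III-2]: 50 consistent

I-2 ∈ {Ee PP SS, Ee PP Ss, Ee Pp SS, Ee Pp Ss, ee PP SS, ee PP Ss, ee Pp SS, ee Pp Ss}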